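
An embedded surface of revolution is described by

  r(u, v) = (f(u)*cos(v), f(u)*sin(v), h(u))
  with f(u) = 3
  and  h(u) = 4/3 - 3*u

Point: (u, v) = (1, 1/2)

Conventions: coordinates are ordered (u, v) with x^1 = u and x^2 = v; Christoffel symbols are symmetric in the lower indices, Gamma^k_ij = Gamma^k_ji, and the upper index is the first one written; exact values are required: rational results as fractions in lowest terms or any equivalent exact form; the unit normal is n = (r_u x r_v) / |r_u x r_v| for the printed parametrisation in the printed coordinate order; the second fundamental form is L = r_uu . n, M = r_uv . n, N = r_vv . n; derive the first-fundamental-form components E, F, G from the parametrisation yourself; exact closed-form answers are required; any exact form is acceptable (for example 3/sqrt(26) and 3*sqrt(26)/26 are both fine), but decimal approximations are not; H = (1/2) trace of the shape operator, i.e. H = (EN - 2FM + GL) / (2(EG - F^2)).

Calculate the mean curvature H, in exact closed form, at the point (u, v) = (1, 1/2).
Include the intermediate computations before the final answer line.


f = 3, f' = 0, f'' = 0, h' = -3, h'' = 0
E = 9, F = 0, G = 9; answer radicand W^2 = 9
unnormalised second-form numerators: l = 0, m = 0, n = -9; L = l/sqrt(9), and similarly M = m/sqrt(W^2), N = n/sqrt(W^2)
H = (E*n - 2*F*m + G*l) / (2*(EG - F^2)*sqrt(W^2)); E*n - 2*F*m + G*l = -81, EG - F^2 = 81, so H = (-1/2)/sqrt(9)

Answer: H = -1/6


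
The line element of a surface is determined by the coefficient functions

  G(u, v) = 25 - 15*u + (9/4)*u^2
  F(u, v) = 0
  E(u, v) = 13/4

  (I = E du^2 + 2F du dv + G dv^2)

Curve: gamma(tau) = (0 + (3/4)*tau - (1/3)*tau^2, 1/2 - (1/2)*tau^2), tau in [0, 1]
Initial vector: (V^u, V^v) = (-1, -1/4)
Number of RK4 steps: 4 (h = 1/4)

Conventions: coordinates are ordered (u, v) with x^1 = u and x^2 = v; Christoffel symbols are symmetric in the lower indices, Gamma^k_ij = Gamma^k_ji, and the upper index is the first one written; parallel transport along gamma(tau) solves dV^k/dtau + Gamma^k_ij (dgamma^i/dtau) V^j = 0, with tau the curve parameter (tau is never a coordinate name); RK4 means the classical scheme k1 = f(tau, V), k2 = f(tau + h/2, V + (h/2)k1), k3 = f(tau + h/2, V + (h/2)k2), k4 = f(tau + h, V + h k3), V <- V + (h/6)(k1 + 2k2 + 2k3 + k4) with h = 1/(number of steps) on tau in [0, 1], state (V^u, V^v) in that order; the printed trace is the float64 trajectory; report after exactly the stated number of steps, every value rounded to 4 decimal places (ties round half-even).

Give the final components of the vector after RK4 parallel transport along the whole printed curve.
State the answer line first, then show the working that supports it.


Answer: V^u = -1.1949, V^v = -0.0948

gamma'(tau) = (3/4 - (2/3)*tau, -tau); f(tau, V)^k = -Gamma^k_ij(gamma(tau)) gamma'^i(tau) V^j; h = 1/4; intermediate values shown to 6 dp
curve data and Christoffel symbols at the stage parameters:
  tau = 0.000000: gamma = (0.000000, 0.500000), gamma' = (0.750000, 0.000000); Gamma_uuu = 0.000000, Gamma_uuv = 0.000000, Gamma_uvv = 2.307692, Gamma_vuu = 0.000000, Gamma_vuv = -0.300000, Gamma_vvv = 0.000000
  tau = 0.125000: gamma = (0.088542, 0.492188), gamma' = (0.666667, -0.125000); Gamma_uuu = 0.000000, Gamma_uuv = 0.000000, Gamma_uvv = 2.246394, Gamma_vuu = 0.000000, Gamma_vuv = -0.308186, Gamma_vvv = 0.000000
  tau = 0.250000: gamma = (0.166667, 0.468750), gamma' = (0.583333, -0.250000); Gamma_uuu = 0.000000, Gamma_uuv = 0.000000, Gamma_uvv = 2.192308, Gamma_vuu = 0.000000, Gamma_vuv = -0.315789, Gamma_vvv = 0.000000
  tau = 0.375000: gamma = (0.234375, 0.429688), gamma' = (0.500000, -0.375000); Gamma_uuu = 0.000000, Gamma_uuv = 0.000000, Gamma_uvv = 2.145433, Gamma_vuu = 0.000000, Gamma_vuv = -0.322689, Gamma_vvv = 0.000000
  tau = 0.500000: gamma = (0.291667, 0.375000), gamma' = (0.416667, -0.500000); Gamma_uuu = 0.000000, Gamma_uuv = 0.000000, Gamma_uvv = 2.105769, Gamma_vuu = 0.000000, Gamma_vuv = -0.328767, Gamma_vvv = 0.000000
  tau = 0.625000: gamma = (0.338542, 0.304688), gamma' = (0.333333, -0.625000); Gamma_uuu = 0.000000, Gamma_uuv = 0.000000, Gamma_uvv = 2.073317, Gamma_vuu = 0.000000, Gamma_vuv = -0.333913, Gamma_vvv = 0.000000
  tau = 0.750000: gamma = (0.375000, 0.218750), gamma' = (0.250000, -0.750000); Gamma_uuu = 0.000000, Gamma_uuv = 0.000000, Gamma_uvv = 2.048077, Gamma_vuu = 0.000000, Gamma_vuv = -0.338028, Gamma_vvv = 0.000000
  tau = 0.875000: gamma = (0.401042, 0.117188), gamma' = (0.166667, -0.875000); Gamma_uuu = 0.000000, Gamma_uuv = 0.000000, Gamma_uvv = 2.030048, Gamma_vuu = 0.000000, Gamma_vuv = -0.341030, Gamma_vvv = 0.000000
  tau = 1.000000: gamma = (0.416667, 0.000000), gamma' = (0.083333, -1.000000); Gamma_uuu = 0.000000, Gamma_uuv = 0.000000, Gamma_uvv = 2.019231, Gamma_vuu = 0.000000, Gamma_vuv = -0.342857, Gamma_vvv = 0.000000
step 0: V^u = -1.0000, V^v = -0.2500
step 1: k1 = (0.000000, -0.056250), k2 = (-0.072174, -0.014286), k3 = (-0.070701, -0.012860), k4 = (-0.138781, 0.033698); V <- V + (h/6)(k1 + 2k2 + 2k3 + k4): V^u = -1.0177, V^v = -0.2532
step 2: k1 = (-0.138774, 0.033701), k2 = (-0.200321, 0.085075), k3 = (-0.195155, 0.087042), k4 = (-0.243681, 0.143607); V <- V + (h/6)(k1 + 2k2 + 2k3 + k4): V^u = -1.0666, V^v = -0.2315
step 3: k1 = (-0.243712, 0.143620), k2 = (-0.276682, 0.205183), k3 = (-0.266710, 0.206900), k4 = (-0.276100, 0.272115); V <- V + (h/6)(k1 + 2k2 + 2k3 + k4): V^u = -1.1335, V^v = -0.1798
step 4: k1 = (-0.276196, 0.272177), k2 = (-0.258959, 0.340261), k3 = (-0.243842, 0.340101), k4 = (-0.191389, 0.406829); V <- V + (h/6)(k1 + 2k2 + 2k3 + k4): V^u = -1.1949, V^v = -0.0948


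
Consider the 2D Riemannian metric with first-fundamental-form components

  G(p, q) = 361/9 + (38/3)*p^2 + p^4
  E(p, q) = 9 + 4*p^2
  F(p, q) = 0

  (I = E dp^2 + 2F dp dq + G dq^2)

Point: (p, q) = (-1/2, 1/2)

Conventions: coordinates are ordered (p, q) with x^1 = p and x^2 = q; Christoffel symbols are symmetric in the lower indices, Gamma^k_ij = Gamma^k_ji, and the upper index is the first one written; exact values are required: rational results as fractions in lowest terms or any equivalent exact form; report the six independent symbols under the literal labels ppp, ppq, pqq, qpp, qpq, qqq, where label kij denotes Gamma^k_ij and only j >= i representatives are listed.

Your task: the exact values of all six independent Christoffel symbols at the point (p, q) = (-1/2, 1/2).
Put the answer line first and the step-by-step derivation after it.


Answer: Gamma_ppp = -1/5, Gamma_ppq = 0, Gamma_pqq = 79/120, Gamma_qpp = 0, Gamma_qpq = -12/79, Gamma_qqq = 0

E = 10, F = 0, G = 6241/144 at the point
E_p = -4, E_q = 0, F_p = 0, F_q = 0, G_p = -79/6, G_q = 0
EG - F^2 = 31205/72;  g^inv = (72/31205) * [[6241/144, 0], [0, 10]]
first-kind symbols [ij,l] = (1/2)(d_i g_jl + d_j g_il - d_l g_ij): [pp,p] = E_p/2 = -2, [pp,q] = F_p - E_q/2 = 0, [pq,p] = E_q/2 = 0, [pq,q] = G_p/2 = -79/12, [qq,p] = F_q - G_p/2 = 79/12, [qq,q] = G_q/2 = 0
Gamma^p_ij = (G*[ij,p] - F*[ij,q])/(EG - F^2), Gamma^q_ij = (E*[ij,q] - F*[ij,p])/(EG - F^2)


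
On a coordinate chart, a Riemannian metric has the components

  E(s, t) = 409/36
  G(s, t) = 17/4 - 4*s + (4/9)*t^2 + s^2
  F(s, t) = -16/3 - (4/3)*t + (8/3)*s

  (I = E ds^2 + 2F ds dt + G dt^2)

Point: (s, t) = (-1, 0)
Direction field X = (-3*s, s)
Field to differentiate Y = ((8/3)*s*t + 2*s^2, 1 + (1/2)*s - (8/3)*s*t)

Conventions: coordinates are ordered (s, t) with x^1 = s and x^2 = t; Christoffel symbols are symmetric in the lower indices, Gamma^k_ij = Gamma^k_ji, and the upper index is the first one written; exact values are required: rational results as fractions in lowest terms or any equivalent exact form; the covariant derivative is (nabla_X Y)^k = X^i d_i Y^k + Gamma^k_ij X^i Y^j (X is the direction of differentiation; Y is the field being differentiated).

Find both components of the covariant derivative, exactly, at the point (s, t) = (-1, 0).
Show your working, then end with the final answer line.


E = 409/36, F = -8, G = 37/4 at the point
E_s = 0, E_t = 0, F_s = 8/3, F_t = -4/3, G_s = -6, G_t = 0
EG - F^2 = 5917/144;  g^inv = (144/5917) * [[37/4, 8], [8, 409/36]]
first-kind symbols [ij,l] = (1/2)(d_i g_jl + d_j g_il - d_l g_ij): [ss,s] = E_s/2 = 0, [ss,t] = F_s - E_t/2 = 8/3, [st,s] = E_t/2 = 0, [st,t] = G_s/2 = -3, [tt,s] = F_t - G_s/2 = 5/3, [tt,t] = G_t/2 = 0
Gamma^s_ij = (G*[ij,s] - F*[ij,t])/(EG - F^2), Gamma^t_ij = (E*[ij,t] - F*[ij,s])/(EG - F^2)
Gamma_sss = 3072/5917, Gamma_sst = -3456/5917, Gamma_stt = 2220/5917, Gamma_tss = 13088/17751, Gamma_tst = -4908/5917, Gamma_ttt = 1920/5917
X = (3, -1), Y = (2, 1/2) at the point

Answer: (nabla_X Y)^s = -108526/17751, (nabla_X Y)^t = 124601/35502


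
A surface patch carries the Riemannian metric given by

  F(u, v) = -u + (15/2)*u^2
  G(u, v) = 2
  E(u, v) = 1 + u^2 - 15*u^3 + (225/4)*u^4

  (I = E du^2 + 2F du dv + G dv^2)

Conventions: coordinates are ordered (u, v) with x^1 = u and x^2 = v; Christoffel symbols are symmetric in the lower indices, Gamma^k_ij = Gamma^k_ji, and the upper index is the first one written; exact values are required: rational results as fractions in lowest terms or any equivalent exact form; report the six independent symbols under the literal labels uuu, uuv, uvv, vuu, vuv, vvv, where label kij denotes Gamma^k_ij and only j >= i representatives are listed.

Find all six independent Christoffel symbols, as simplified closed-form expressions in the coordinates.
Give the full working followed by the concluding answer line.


E = 1 + u^2 - 15*u^3 + (225/4)*u^4; F = -u + (15/2)*u^2; G = 2
Gamma^k_ij = (1/2) g^{kl} (d_i g_jl + d_j g_il - d_l g_ij), with g^inv = (1/(EG-F^2)) [[G, -F], [-F, E]]
first partials: E_u = 2*u - 45*u^2 + 225*u^3, E_v = 0, F_u = -1 + 15*u, F_v = 0, G_u = 0, G_v = 0
D = EG - F^2 = 2 + u^2 - 15*u^3 + (225/4)*u^4
expanded: Gamma^u_uu = (G E_u - 2F F_u + F E_v)/(2D), Gamma^u_uv = (G E_v - F G_u)/(2D), Gamma^u_vv = (2G F_v - G G_u - F G_v)/(2D), Gamma^v_uu = (2E F_u - E E_v - F E_u)/(2D), Gamma^v_uv = (E G_u - F E_v)/(2D), Gamma^v_vv = (E G_v - 2F F_v + F G_u)/(2D); substitute and cancel common factors

Answer: Gamma_uuu = (450*u^3 - 90*u^2 + 4*u)/(225*u^4 - 60*u^3 + 4*u^2 + 8), Gamma_uuv = 0, Gamma_uvv = 0, Gamma_vuu = (60*u - 4)/(225*u^4 - 60*u^3 + 4*u^2 + 8), Gamma_vuv = 0, Gamma_vvv = 0


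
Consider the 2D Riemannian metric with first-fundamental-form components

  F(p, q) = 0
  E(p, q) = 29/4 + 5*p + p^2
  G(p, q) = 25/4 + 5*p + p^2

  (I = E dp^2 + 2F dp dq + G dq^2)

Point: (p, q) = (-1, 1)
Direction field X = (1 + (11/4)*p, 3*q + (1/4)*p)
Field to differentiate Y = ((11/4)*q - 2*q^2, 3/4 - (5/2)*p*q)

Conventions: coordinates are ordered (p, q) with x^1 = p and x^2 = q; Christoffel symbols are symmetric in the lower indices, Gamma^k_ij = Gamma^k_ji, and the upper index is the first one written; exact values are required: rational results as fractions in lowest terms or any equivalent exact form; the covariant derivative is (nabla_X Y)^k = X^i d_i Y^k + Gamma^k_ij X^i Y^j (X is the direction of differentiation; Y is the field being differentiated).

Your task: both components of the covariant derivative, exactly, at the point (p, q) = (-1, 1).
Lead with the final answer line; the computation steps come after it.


Answer: (nabla_X Y)^p = -1699/208, (nabla_X Y)^q = 53/6

E = 13/4, F = 0, G = 9/4 at the point
E_p = 3, E_q = 0, F_p = 0, F_q = 0, G_p = 3, G_q = 0
EG - F^2 = 117/16;  g^inv = (16/117) * [[9/4, 0], [0, 13/4]]
first-kind symbols [ij,l] = (1/2)(d_i g_jl + d_j g_il - d_l g_ij): [pp,p] = E_p/2 = 3/2, [pp,q] = F_p - E_q/2 = 0, [pq,p] = E_q/2 = 0, [pq,q] = G_p/2 = 3/2, [qq,p] = F_q - G_p/2 = -3/2, [qq,q] = G_q/2 = 0
Gamma^p_ij = (G*[ij,p] - F*[ij,q])/(EG - F^2), Gamma^q_ij = (E*[ij,q] - F*[ij,p])/(EG - F^2)
Gamma_ppp = 6/13, Gamma_ppq = 0, Gamma_pqq = -6/13, Gamma_qpp = 0, Gamma_qpq = 2/3, Gamma_qqq = 0
X = (-7/4, 11/4), Y = (3/4, 13/4) at the point


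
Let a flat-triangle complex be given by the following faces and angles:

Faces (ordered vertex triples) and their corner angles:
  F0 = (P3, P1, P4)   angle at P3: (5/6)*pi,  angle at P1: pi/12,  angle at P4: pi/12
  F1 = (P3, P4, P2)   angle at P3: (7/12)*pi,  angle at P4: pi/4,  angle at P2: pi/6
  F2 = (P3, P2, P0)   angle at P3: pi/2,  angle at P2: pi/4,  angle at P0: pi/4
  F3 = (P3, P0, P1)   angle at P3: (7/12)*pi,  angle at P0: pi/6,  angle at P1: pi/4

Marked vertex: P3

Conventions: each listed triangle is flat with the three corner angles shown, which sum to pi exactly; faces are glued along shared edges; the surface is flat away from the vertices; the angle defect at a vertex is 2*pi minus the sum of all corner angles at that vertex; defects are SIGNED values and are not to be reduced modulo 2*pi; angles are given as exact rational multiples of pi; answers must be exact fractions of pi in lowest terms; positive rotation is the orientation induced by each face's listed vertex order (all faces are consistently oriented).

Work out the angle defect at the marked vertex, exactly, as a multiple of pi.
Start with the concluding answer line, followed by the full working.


Answer: defect(P3) = -pi/2

Sum of corner angles at P3: (5/2)*pi
defect = 2*pi - (5/2)*pi


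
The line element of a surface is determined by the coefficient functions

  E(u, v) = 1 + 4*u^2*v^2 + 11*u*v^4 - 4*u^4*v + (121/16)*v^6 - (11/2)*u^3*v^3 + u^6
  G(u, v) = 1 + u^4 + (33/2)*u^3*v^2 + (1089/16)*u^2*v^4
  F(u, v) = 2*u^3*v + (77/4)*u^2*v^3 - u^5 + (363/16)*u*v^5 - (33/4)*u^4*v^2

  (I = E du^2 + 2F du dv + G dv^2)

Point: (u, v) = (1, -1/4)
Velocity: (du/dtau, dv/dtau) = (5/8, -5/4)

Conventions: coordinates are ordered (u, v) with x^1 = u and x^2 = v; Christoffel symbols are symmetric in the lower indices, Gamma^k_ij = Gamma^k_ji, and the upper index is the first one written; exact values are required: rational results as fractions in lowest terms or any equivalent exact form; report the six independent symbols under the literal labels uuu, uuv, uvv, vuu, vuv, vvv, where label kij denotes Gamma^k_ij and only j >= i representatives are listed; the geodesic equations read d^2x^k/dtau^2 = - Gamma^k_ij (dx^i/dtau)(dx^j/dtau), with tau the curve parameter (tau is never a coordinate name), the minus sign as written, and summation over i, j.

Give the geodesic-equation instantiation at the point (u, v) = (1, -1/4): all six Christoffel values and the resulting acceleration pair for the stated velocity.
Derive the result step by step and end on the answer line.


E = 221561/65536, F = -38315/16384, G = 13505/4096 at the point
E_u = 2765/256, E_v = -63595/8192, F_u = -150507/16384, F_v = 41687/4096, G_u = 15617/2048, G_v = -3201/256
EG - F^2 = 372105/65536;  g^inv = (65536/372105) * [[13505/4096, 38315/16384], [38315/16384, 221561/65536]]
first-kind symbols [ij,l] = (1/2)(d_i g_jl + d_j g_il - d_l g_ij): [uu,u] = E_u/2 = 2765/512, [uu,v] = F_u - E_v/2 = -679/128, [uv,u] = E_v/2 = -63595/16384, [uv,v] = G_u/2 = 15617/4096, [vv,u] = F_v - G_u/2 = 13035/2048, [vv,v] = G_v/2 = -3201/512
Gamma^u_ij = (G*[ij,u] - F*[ij,v])/(EG - F^2), Gamma^v_ij = (E*[ij,v] - F*[ij,u])/(EG - F^2)
Gamma_uuu = 70784/74421, Gamma_uuv = -50876/74421, Gamma_uvv = 27808/24807, Gamma_vuu = -347648/372105, Gamma_vuv = 249872/372105, Gamma_vvv = -136576/124035
d^2u/dtau^2 = -(Gamma_uuu*(5/8)^2 + 2*Gamma_uuv*(5/8)*(-5/4) + Gamma_uvv*(-5/4)^2) = -949975/297684
d^2v/dtau^2 = -(Gamma_vuu*(5/8)^2 + 2*Gamma_vuv*(5/8)*(-5/4) + Gamma_vvv*(-5/4)^2) = 233285/74421

Answer: Gamma_uuu = 70784/74421, Gamma_uuv = -50876/74421, Gamma_uvv = 27808/24807, Gamma_vuu = -347648/372105, Gamma_vuv = 249872/372105, Gamma_vvv = -136576/124035; accelerations (d^2u/dtau^2, d^2v/dtau^2) = (-949975/297684, 233285/74421)


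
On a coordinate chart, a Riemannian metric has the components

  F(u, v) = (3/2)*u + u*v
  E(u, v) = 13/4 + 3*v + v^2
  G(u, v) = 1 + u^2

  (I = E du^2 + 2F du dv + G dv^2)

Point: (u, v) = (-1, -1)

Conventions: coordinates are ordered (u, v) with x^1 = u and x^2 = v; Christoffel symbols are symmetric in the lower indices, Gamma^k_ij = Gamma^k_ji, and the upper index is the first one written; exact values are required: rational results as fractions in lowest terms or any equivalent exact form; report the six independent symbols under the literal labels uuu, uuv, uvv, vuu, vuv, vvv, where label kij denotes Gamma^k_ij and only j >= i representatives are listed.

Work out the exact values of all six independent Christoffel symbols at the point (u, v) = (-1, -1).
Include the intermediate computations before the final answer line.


E = 5/4, F = -1/2, G = 2 at the point
E_u = 0, E_v = 1, F_u = 1/2, F_v = -1, G_u = -2, G_v = 0
EG - F^2 = 9/4;  g^inv = (4/9) * [[2, 1/2], [1/2, 5/4]]
first-kind symbols [ij,l] = (1/2)(d_i g_jl + d_j g_il - d_l g_ij): [uu,u] = E_u/2 = 0, [uu,v] = F_u - E_v/2 = 0, [uv,u] = E_v/2 = 1/2, [uv,v] = G_u/2 = -1, [vv,u] = F_v - G_u/2 = 0, [vv,v] = G_v/2 = 0
Gamma^u_ij = (G*[ij,u] - F*[ij,v])/(EG - F^2), Gamma^v_ij = (E*[ij,v] - F*[ij,u])/(EG - F^2)

Answer: Gamma_uuu = 0, Gamma_uuv = 2/9, Gamma_uvv = 0, Gamma_vuu = 0, Gamma_vuv = -4/9, Gamma_vvv = 0


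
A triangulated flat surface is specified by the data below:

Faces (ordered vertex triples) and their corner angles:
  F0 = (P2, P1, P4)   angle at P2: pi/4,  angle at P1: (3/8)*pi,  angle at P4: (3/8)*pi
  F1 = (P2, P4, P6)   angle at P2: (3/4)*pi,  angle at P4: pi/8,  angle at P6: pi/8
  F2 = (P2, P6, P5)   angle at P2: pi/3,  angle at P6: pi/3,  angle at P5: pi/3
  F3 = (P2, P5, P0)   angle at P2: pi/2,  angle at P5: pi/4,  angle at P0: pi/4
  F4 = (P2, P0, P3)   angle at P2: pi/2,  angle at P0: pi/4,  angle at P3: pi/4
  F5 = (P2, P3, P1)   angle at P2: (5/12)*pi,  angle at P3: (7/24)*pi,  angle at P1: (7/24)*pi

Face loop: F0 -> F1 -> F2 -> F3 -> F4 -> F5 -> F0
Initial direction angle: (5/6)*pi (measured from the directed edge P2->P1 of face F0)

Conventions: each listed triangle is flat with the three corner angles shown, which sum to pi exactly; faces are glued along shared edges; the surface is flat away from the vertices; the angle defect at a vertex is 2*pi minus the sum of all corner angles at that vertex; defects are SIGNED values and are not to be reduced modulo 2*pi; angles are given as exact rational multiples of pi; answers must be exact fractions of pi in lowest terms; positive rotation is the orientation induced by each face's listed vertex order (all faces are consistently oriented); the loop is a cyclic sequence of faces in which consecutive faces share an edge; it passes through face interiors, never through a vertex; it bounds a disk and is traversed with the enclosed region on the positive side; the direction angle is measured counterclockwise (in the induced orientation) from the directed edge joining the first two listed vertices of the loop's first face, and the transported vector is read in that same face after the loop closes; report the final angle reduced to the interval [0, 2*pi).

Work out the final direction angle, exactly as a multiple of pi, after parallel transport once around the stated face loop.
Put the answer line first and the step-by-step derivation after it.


Answer: final direction angle = pi/12

enclosed vertex P2: corner angles sum to (11/4)*pi, defect = 2*pi - (11/4)*pi = (-3/4)*pi
summing the enclosed defects onto the initial angle, mod 2*pi in the induced orientation:
final angle = (5/6)*pi - (3/4)*pi = pi/12 (mod 2*pi)


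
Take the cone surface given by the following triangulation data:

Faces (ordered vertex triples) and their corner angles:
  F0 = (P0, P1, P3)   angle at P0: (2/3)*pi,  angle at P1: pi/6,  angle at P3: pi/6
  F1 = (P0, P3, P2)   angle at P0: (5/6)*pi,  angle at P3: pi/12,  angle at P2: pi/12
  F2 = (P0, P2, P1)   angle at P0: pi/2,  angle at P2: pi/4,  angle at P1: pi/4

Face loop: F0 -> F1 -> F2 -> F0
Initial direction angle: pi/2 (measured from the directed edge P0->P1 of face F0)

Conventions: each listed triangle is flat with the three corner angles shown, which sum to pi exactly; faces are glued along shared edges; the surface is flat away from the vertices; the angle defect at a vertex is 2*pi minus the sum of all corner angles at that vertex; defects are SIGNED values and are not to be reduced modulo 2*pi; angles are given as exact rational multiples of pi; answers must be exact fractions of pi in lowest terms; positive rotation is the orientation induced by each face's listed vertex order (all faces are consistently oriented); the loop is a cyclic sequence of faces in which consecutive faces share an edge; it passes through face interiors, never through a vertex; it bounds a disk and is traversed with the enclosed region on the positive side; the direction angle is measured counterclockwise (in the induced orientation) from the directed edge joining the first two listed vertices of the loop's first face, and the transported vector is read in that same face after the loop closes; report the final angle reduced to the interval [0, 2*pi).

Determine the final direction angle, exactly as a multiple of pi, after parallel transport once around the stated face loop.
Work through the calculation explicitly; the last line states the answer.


enclosed vertex P0: corner angles sum to 2*pi, defect = 2*pi - 2*pi = 0
final direction = starting direction + enclosed defect total, reduced mod 2*pi (induced orientation)
final angle = pi/2 + 0 = pi/2 (mod 2*pi)

Answer: final direction angle = pi/2


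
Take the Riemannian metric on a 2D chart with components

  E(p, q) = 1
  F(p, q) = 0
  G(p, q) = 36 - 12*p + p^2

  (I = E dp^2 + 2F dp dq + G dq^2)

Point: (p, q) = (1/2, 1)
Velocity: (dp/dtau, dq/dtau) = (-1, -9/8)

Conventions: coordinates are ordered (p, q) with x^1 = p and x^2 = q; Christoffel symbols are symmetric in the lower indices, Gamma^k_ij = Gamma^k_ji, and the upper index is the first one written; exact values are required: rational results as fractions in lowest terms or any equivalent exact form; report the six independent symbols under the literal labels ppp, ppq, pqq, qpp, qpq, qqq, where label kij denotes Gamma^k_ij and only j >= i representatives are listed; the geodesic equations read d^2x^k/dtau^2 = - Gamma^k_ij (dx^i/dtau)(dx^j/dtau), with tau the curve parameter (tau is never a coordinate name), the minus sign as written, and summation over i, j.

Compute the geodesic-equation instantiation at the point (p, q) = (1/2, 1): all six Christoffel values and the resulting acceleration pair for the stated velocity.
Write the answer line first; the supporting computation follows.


Answer: Gamma_ppp = 0, Gamma_ppq = 0, Gamma_pqq = 11/2, Gamma_qpp = 0, Gamma_qpq = -2/11, Gamma_qqq = 0; accelerations (d^2p/dtau^2, d^2q/dtau^2) = (-891/128, 9/22)

E = 1, F = 0, G = 121/4 at the point
E_p = 0, E_q = 0, F_p = 0, F_q = 0, G_p = -11, G_q = 0
EG - F^2 = 121/4;  g^inv = (4/121) * [[121/4, 0], [0, 1]]
first-kind symbols [ij,l] = (1/2)(d_i g_jl + d_j g_il - d_l g_ij): [pp,p] = E_p/2 = 0, [pp,q] = F_p - E_q/2 = 0, [pq,p] = E_q/2 = 0, [pq,q] = G_p/2 = -11/2, [qq,p] = F_q - G_p/2 = 11/2, [qq,q] = G_q/2 = 0
Gamma^p_ij = (G*[ij,p] - F*[ij,q])/(EG - F^2), Gamma^q_ij = (E*[ij,q] - F*[ij,p])/(EG - F^2)
Gamma_ppp = 0, Gamma_ppq = 0, Gamma_pqq = 11/2, Gamma_qpp = 0, Gamma_qpq = -2/11, Gamma_qqq = 0
d^2p/dtau^2 = -(Gamma_ppp*(-1)^2 + 2*Gamma_ppq*(-1)*(-9/8) + Gamma_pqq*(-9/8)^2) = -891/128
d^2q/dtau^2 = -(Gamma_qpp*(-1)^2 + 2*Gamma_qpq*(-1)*(-9/8) + Gamma_qqq*(-9/8)^2) = 9/22


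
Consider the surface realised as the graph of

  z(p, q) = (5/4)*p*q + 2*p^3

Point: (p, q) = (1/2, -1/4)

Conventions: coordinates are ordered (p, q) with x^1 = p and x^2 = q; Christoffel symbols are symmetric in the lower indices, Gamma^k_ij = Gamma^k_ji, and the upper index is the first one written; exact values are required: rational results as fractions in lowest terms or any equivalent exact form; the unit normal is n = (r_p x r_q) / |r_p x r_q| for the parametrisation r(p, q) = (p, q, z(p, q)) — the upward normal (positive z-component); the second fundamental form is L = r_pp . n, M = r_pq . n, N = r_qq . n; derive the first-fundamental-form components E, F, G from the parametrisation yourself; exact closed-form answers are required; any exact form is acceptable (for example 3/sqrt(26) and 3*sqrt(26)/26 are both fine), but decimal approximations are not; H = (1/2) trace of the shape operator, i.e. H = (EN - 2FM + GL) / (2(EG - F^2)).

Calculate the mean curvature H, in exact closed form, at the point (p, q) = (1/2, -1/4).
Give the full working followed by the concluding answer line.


z_p = 19/16, z_q = 5/8, z_pp = 6, z_pq = 5/4, z_qq = 0
E = 617/256, F = 95/128, G = 89/64; answer radicand W^2 = 717/256
unnormalised second-form numerators: l = 6, m = 5/4, n = 0; L = l/sqrt(717/256), and similarly M = m/sqrt(W^2), N = n/sqrt(W^2)
H = (E*n - 2*F*m + G*l) / (2*(EG - F^2)*sqrt(W^2)); E*n - 2*F*m + G*l = 1661/256, EG - F^2 = 717/256, so H = (1661/1434)/sqrt(717/256)

Answer: H = 13288*sqrt(717)/514089


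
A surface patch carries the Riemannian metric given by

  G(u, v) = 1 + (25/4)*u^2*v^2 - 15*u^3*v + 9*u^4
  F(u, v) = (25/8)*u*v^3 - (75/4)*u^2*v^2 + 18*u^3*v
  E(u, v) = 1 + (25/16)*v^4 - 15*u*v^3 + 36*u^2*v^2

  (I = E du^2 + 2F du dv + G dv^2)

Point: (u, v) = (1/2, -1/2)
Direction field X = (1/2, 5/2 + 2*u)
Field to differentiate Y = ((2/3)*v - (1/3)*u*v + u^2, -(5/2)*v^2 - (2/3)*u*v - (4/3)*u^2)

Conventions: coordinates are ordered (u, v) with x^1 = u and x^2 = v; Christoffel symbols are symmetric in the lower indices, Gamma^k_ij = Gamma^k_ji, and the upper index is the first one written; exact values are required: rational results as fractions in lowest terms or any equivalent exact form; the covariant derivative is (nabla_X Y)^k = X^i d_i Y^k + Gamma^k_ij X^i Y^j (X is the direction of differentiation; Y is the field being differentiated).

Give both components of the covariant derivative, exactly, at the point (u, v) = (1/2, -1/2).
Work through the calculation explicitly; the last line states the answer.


E = 1097/256, F = -319/128, G = 185/64 at the point
E_u = 87/8, E_v = -493/32, F_u = -757/64, F_v = 519/64, G_u = 187/16, G_v = -55/16
EG - F^2 = 1581/256;  g^inv = (256/1581) * [[185/64, 319/128], [319/128, 1097/256]]
first-kind symbols [ij,l] = (1/2)(d_i g_jl + d_j g_il - d_l g_ij): [uu,u] = E_u/2 = 87/16, [uu,v] = F_u - E_v/2 = -33/8, [uv,u] = E_v/2 = -493/64, [uv,v] = G_u/2 = 187/32, [vv,u] = F_v - G_u/2 = 145/64, [vv,v] = G_v/2 = -55/32
Gamma^u_ij = (G*[ij,u] - F*[ij,v])/(EG - F^2), Gamma^v_ij = (E*[ij,v] - F*[ij,u])/(EG - F^2)
Gamma_uuu = 464/527, Gamma_uuv = -116/93, Gamma_uvv = 580/1581, Gamma_vuu = -352/527, Gamma_vuv = 88/93, Gamma_vvv = -440/1581
X = (1/2, 7/2), Y = (0, -19/24) at the point

Answer: (nabla_X Y)^u = 5725/3162, (nabla_X Y)^v = 47303/6324


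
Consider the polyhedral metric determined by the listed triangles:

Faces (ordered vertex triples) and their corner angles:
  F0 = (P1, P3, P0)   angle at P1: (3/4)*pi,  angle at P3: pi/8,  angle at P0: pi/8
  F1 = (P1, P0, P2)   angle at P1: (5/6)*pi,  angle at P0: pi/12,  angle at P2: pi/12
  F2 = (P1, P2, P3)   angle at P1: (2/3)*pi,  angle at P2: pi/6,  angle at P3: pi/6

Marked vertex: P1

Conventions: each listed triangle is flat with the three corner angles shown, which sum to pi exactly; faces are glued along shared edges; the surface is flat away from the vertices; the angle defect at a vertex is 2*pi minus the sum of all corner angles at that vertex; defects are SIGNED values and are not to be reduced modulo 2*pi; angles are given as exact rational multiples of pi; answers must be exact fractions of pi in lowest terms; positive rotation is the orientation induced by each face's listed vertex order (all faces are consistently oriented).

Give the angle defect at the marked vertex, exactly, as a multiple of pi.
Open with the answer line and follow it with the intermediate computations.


Answer: defect(P1) = -pi/4

Sum of corner angles at P1: (9/4)*pi
defect = 2*pi - (9/4)*pi


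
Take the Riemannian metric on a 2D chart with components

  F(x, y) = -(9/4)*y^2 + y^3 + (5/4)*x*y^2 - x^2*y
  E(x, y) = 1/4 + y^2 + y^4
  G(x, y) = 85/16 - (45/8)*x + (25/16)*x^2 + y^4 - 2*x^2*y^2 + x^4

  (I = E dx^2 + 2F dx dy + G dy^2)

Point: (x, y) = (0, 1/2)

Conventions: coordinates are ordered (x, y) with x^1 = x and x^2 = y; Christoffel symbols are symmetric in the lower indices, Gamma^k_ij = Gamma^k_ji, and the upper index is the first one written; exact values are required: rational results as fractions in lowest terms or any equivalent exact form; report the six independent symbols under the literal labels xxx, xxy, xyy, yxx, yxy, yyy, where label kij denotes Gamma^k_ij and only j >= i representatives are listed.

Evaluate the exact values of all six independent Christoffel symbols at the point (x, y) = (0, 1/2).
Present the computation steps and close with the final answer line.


E = 9/16, F = -7/16, G = 43/8 at the point
E_x = 0, E_y = 3/2, F_x = 5/16, F_y = -3/2, G_x = -45/8, G_y = 1/2
EG - F^2 = 725/256;  g^inv = (256/725) * [[43/8, 7/16], [7/16, 9/16]]
first-kind symbols [ij,l] = (1/2)(d_i g_jl + d_j g_il - d_l g_ij): [xx,x] = E_x/2 = 0, [xx,y] = F_x - E_y/2 = -7/16, [xy,x] = E_y/2 = 3/4, [xy,y] = G_x/2 = -45/16, [yy,x] = F_y - G_x/2 = 21/16, [yy,y] = G_y/2 = 1/4
Gamma^x_ij = (G*[ij,x] - F*[ij,y])/(EG - F^2), Gamma^y_ij = (E*[ij,y] - F*[ij,x])/(EG - F^2)

Answer: Gamma_xxx = -49/725, Gamma_xxy = 717/725, Gamma_xyy = 1834/725, Gamma_yxx = -63/725, Gamma_yxy = -321/725, Gamma_yyy = 183/725


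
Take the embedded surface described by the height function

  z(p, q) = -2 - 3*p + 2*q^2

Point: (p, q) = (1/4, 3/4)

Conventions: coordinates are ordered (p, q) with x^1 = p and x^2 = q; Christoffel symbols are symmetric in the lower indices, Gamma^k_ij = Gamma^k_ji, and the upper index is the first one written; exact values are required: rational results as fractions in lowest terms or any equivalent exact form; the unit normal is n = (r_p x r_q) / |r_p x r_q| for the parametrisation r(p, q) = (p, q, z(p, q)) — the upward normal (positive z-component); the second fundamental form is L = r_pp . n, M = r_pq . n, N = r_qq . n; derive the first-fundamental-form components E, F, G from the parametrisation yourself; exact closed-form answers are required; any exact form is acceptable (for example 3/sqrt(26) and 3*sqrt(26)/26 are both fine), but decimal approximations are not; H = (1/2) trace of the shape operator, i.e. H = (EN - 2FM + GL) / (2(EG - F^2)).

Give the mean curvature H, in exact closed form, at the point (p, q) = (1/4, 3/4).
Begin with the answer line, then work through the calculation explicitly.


Answer: H = 20*sqrt(19)/361

z_p = -3, z_q = 3, z_pp = 0, z_pq = 0, z_qq = 4
E = 10, F = -9, G = 10; answer radicand W^2 = 19
unnormalised second-form numerators: l = 0, m = 0, n = 4; L = l/sqrt(19), and similarly M = m/sqrt(W^2), N = n/sqrt(W^2)
H = (E*n - 2*F*m + G*l) / (2*(EG - F^2)*sqrt(W^2)); E*n - 2*F*m + G*l = 40, EG - F^2 = 19, so H = (20/19)/sqrt(19)


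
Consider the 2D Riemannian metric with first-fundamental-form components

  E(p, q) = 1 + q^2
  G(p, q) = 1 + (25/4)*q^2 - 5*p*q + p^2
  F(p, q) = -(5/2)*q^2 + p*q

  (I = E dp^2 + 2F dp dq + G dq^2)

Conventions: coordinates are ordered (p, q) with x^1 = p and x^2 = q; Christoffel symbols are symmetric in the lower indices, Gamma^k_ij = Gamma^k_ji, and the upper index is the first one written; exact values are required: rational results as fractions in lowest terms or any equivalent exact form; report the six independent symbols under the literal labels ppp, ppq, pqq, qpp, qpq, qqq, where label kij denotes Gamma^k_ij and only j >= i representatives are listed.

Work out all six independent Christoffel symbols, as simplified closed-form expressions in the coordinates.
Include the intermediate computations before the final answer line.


E = 1 + q^2; F = -(5/2)*q^2 + p*q; G = 1 + (25/4)*q^2 - 5*p*q + p^2
Gamma^k_ij = (1/2) g^{kl} (d_i g_jl + d_j g_il - d_l g_ij), with g^inv = (1/(EG-F^2)) [[G, -F], [-F, E]]
first partials: E_p = 0, E_q = 2*q, F_p = q, F_q = -5*q + p, G_p = -5*q + 2*p, G_q = (25/2)*q - 5*p
D = EG - F^2 = 1 + (29/4)*q^2 - 5*p*q + p^2
expanded: Gamma^p_pp = (G E_p - 2F F_p + F E_q)/(2D), Gamma^p_pq = (G E_q - F G_p)/(2D), Gamma^p_qq = (2G F_q - G G_p - F G_q)/(2D), Gamma^q_pp = (2E F_p - E E_q - F E_p)/(2D), Gamma^q_pq = (E G_p - F E_q)/(2D), Gamma^q_qq = (E G_q - 2F F_q + F G_p)/(2D); substitute and cancel common factors

Answer: Gamma_ppp = 0, Gamma_ppq = 4*q/(4*p^2 - 20*p*q + 29*q^2 + 4), Gamma_pqq = -10*q/(4*p^2 - 20*p*q + 29*q^2 + 4), Gamma_qpp = 0, Gamma_qpq = (4*p - 10*q)/(4*p^2 - 20*p*q + 29*q^2 + 4), Gamma_qqq = (-10*p + 25*q)/(4*p^2 - 20*p*q + 29*q^2 + 4)


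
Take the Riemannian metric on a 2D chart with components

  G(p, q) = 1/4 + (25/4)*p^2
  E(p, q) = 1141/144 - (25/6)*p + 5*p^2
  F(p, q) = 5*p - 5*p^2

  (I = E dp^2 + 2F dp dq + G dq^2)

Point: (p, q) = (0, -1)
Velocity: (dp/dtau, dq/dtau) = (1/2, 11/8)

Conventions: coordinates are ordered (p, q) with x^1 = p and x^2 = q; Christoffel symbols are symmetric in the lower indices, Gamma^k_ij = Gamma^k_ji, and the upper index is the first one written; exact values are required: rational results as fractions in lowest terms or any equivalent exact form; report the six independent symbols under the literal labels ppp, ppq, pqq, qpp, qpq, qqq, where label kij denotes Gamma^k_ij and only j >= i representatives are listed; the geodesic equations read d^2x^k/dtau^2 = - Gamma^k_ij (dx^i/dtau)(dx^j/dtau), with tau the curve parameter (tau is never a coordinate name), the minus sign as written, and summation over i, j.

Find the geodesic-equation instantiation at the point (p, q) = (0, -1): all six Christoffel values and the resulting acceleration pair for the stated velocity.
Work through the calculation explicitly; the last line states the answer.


E = 1141/144, F = 0, G = 1/4 at the point
E_p = -25/6, E_q = 0, F_p = 5, F_q = 0, G_p = 0, G_q = 0
EG - F^2 = 1141/576;  g^inv = (576/1141) * [[1/4, 0], [0, 1141/144]]
first-kind symbols [ij,l] = (1/2)(d_i g_jl + d_j g_il - d_l g_ij): [pp,p] = E_p/2 = -25/12, [pp,q] = F_p - E_q/2 = 5, [pq,p] = E_q/2 = 0, [pq,q] = G_p/2 = 0, [qq,p] = F_q - G_p/2 = 0, [qq,q] = G_q/2 = 0
Gamma^p_ij = (G*[ij,p] - F*[ij,q])/(EG - F^2), Gamma^q_ij = (E*[ij,q] - F*[ij,p])/(EG - F^2)
Gamma_ppp = -300/1141, Gamma_ppq = 0, Gamma_pqq = 0, Gamma_qpp = 20, Gamma_qpq = 0, Gamma_qqq = 0
d^2p/dtau^2 = -(Gamma_ppp*(1/2)^2 + 2*Gamma_ppq*(1/2)*(11/8) + Gamma_pqq*(11/8)^2) = 75/1141
d^2q/dtau^2 = -(Gamma_qpp*(1/2)^2 + 2*Gamma_qpq*(1/2)*(11/8) + Gamma_qqq*(11/8)^2) = -5

Answer: Gamma_ppp = -300/1141, Gamma_ppq = 0, Gamma_pqq = 0, Gamma_qpp = 20, Gamma_qpq = 0, Gamma_qqq = 0; accelerations (d^2p/dtau^2, d^2q/dtau^2) = (75/1141, -5)


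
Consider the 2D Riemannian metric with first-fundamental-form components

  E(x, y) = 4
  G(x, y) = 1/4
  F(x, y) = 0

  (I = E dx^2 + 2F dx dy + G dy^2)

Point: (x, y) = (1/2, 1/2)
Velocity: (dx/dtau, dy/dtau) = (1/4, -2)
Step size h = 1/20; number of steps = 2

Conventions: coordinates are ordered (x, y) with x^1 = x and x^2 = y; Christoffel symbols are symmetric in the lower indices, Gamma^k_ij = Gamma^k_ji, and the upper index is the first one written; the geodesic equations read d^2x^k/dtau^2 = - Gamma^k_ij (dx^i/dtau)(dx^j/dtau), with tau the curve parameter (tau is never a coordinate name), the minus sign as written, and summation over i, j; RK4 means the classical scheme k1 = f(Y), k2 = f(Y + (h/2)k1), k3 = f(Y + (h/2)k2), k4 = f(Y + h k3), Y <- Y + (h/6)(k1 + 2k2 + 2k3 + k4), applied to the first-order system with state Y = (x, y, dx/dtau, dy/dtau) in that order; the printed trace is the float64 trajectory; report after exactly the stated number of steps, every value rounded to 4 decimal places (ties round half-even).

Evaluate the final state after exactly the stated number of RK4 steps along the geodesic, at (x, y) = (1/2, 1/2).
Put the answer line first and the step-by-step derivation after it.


Answer: x = 0.5250, y = 0.3000, dx/dtau = 0.2500, dy/dtau = -2.0000

f(Y) = (dx/dtau, dy/dtau, -Gamma^x_ij Y'^i Y'^j, -Gamma^y_ij Y'^i Y'^j) with the Gammas evaluated at the stage position; h = 0.050000; intermediate values shown to 6 dp
step 0: x = 0.5000, y = 0.5000, dx/dtau = 0.2500, dy/dtau = -2.0000
step 1:
  k1: at (x, y) = (0.500000, 0.500000), (dx/dtau, dy/dtau) = (0.250000, -2.000000); Gamma_xxx = 0.000000, Gamma_xxy = 0.000000, Gamma_xyy = 0.000000, Gamma_yxx = 0.000000, Gamma_yxy = 0.000000, Gamma_yyy = 0.000000; k1 = (0.250000, -2.000000, 0.000000, 0.000000)
  k2: at (x, y) = (0.506250, 0.450000), (dx/dtau, dy/dtau) = (0.250000, -2.000000); Gamma_xxx = 0.000000, Gamma_xxy = 0.000000, Gamma_xyy = 0.000000, Gamma_yxx = 0.000000, Gamma_yxy = 0.000000, Gamma_yyy = 0.000000; k2 = (0.250000, -2.000000, 0.000000, 0.000000)
  k3: at (x, y) = (0.506250, 0.450000), (dx/dtau, dy/dtau) = (0.250000, -2.000000); Gamma_xxx = 0.000000, Gamma_xxy = 0.000000, Gamma_xyy = 0.000000, Gamma_yxx = 0.000000, Gamma_yxy = 0.000000, Gamma_yyy = 0.000000; k3 = (0.250000, -2.000000, 0.000000, 0.000000)
  k4: at (x, y) = (0.512500, 0.400000), (dx/dtau, dy/dtau) = (0.250000, -2.000000); Gamma_xxx = 0.000000, Gamma_xxy = 0.000000, Gamma_xyy = 0.000000, Gamma_yxx = 0.000000, Gamma_yxy = 0.000000, Gamma_yyy = 0.000000; k4 = (0.250000, -2.000000, 0.000000, 0.000000)
  Y <- Y + (h/6)(k1 + 2k2 + 2k3 + k4): x = 0.5125, y = 0.4000, dx/dtau = 0.2500, dy/dtau = -2.0000
step 2:
  k1: at (x, y) = (0.512500, 0.400000), (dx/dtau, dy/dtau) = (0.250000, -2.000000); Gamma_xxx = 0.000000, Gamma_xxy = 0.000000, Gamma_xyy = 0.000000, Gamma_yxx = 0.000000, Gamma_yxy = 0.000000, Gamma_yyy = 0.000000; k1 = (0.250000, -2.000000, 0.000000, 0.000000)
  k2: at (x, y) = (0.518750, 0.350000), (dx/dtau, dy/dtau) = (0.250000, -2.000000); Gamma_xxx = 0.000000, Gamma_xxy = 0.000000, Gamma_xyy = 0.000000, Gamma_yxx = 0.000000, Gamma_yxy = 0.000000, Gamma_yyy = 0.000000; k2 = (0.250000, -2.000000, 0.000000, 0.000000)
  k3: at (x, y) = (0.518750, 0.350000), (dx/dtau, dy/dtau) = (0.250000, -2.000000); Gamma_xxx = 0.000000, Gamma_xxy = 0.000000, Gamma_xyy = 0.000000, Gamma_yxx = 0.000000, Gamma_yxy = 0.000000, Gamma_yyy = 0.000000; k3 = (0.250000, -2.000000, 0.000000, 0.000000)
  k4: at (x, y) = (0.525000, 0.300000), (dx/dtau, dy/dtau) = (0.250000, -2.000000); Gamma_xxx = 0.000000, Gamma_xxy = 0.000000, Gamma_xyy = 0.000000, Gamma_yxx = 0.000000, Gamma_yxy = 0.000000, Gamma_yyy = 0.000000; k4 = (0.250000, -2.000000, 0.000000, 0.000000)
  Y <- Y + (h/6)(k1 + 2k2 + 2k3 + k4): x = 0.5250, y = 0.3000, dx/dtau = 0.2500, dy/dtau = -2.0000


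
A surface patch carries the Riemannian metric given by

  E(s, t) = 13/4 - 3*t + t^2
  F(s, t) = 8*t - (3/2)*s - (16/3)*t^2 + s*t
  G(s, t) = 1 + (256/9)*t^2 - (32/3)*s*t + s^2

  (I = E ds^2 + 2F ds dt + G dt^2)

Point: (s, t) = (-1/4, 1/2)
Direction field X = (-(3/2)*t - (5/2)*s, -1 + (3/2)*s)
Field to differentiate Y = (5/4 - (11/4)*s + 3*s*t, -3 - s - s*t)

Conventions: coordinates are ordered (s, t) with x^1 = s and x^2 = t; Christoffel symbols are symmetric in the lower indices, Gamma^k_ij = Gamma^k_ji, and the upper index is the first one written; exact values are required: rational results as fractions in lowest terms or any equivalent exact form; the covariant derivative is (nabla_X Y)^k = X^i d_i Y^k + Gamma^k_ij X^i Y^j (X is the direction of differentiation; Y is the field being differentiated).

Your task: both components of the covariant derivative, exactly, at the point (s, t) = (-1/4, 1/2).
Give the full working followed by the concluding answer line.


E = 2, F = 35/12, G = 1369/144 at the point
E_s = 0, E_t = -2, F_s = -1, F_t = 29/12, G_s = -35/6, G_t = 280/9
EG - F^2 = 1513/144;  g^inv = (144/1513) * [[1369/144, -35/12], [-35/12, 2]]
first-kind symbols [ij,l] = (1/2)(d_i g_jl + d_j g_il - d_l g_ij): [ss,s] = E_s/2 = 0, [ss,t] = F_s - E_t/2 = 0, [st,s] = E_t/2 = -1, [st,t] = G_s/2 = -35/12, [tt,s] = F_t - G_s/2 = 16/3, [tt,t] = G_t/2 = 140/9
Gamma^s_ij = (G*[ij,s] - F*[ij,t])/(EG - F^2), Gamma^t_ij = (E*[ij,t] - F*[ij,s])/(EG - F^2)
Gamma_sss = 0, Gamma_sst = -144/1513, Gamma_stt = 768/1513, Gamma_tss = 0, Gamma_tst = -420/1513, Gamma_ttt = 2240/1513
X = (-1/8, -11/8), Y = (25/16, -21/8) at the point

Answer: (nabla_X Y)^s = 77293/24208, (nabla_X Y)^t = 68905/12104


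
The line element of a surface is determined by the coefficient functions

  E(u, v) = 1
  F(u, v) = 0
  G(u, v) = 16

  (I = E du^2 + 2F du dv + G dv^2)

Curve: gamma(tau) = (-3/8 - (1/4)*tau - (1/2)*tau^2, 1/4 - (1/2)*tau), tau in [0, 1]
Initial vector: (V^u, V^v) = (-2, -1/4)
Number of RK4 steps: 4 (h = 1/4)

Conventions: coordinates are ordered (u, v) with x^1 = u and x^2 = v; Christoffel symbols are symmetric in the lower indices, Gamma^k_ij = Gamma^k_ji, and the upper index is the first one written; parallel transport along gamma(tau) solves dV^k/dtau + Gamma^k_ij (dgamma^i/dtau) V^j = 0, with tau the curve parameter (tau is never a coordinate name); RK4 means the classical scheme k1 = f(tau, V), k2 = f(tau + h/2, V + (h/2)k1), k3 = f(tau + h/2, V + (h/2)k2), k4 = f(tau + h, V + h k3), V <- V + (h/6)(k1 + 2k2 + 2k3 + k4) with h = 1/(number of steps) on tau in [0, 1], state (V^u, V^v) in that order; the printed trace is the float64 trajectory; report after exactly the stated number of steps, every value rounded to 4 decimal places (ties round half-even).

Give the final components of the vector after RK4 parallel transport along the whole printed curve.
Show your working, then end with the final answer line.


gamma'(tau) = (-1/4 - tau, -1/2); f(tau, V)^k = -Gamma^k_ij(gamma(tau)) gamma'^i(tau) V^j; h = 1/4; intermediate values shown to 6 dp
curve data and Christoffel symbols at the stage parameters:
  tau = 0.000000: gamma = (-0.375000, 0.250000), gamma' = (-0.250000, -0.500000); Gamma_uuu = 0.000000, Gamma_uuv = 0.000000, Gamma_uvv = 0.000000, Gamma_vuu = 0.000000, Gamma_vuv = 0.000000, Gamma_vvv = 0.000000
  tau = 0.125000: gamma = (-0.414062, 0.187500), gamma' = (-0.375000, -0.500000); Gamma_uuu = 0.000000, Gamma_uuv = 0.000000, Gamma_uvv = 0.000000, Gamma_vuu = 0.000000, Gamma_vuv = 0.000000, Gamma_vvv = 0.000000
  tau = 0.250000: gamma = (-0.468750, 0.125000), gamma' = (-0.500000, -0.500000); Gamma_uuu = 0.000000, Gamma_uuv = 0.000000, Gamma_uvv = 0.000000, Gamma_vuu = 0.000000, Gamma_vuv = 0.000000, Gamma_vvv = 0.000000
  tau = 0.375000: gamma = (-0.539062, 0.062500), gamma' = (-0.625000, -0.500000); Gamma_uuu = 0.000000, Gamma_uuv = 0.000000, Gamma_uvv = 0.000000, Gamma_vuu = 0.000000, Gamma_vuv = 0.000000, Gamma_vvv = 0.000000
  tau = 0.500000: gamma = (-0.625000, 0.000000), gamma' = (-0.750000, -0.500000); Gamma_uuu = 0.000000, Gamma_uuv = 0.000000, Gamma_uvv = 0.000000, Gamma_vuu = 0.000000, Gamma_vuv = 0.000000, Gamma_vvv = 0.000000
  tau = 0.625000: gamma = (-0.726562, -0.062500), gamma' = (-0.875000, -0.500000); Gamma_uuu = 0.000000, Gamma_uuv = 0.000000, Gamma_uvv = 0.000000, Gamma_vuu = 0.000000, Gamma_vuv = 0.000000, Gamma_vvv = 0.000000
  tau = 0.750000: gamma = (-0.843750, -0.125000), gamma' = (-1.000000, -0.500000); Gamma_uuu = 0.000000, Gamma_uuv = 0.000000, Gamma_uvv = 0.000000, Gamma_vuu = 0.000000, Gamma_vuv = 0.000000, Gamma_vvv = 0.000000
  tau = 0.875000: gamma = (-0.976562, -0.187500), gamma' = (-1.125000, -0.500000); Gamma_uuu = 0.000000, Gamma_uuv = 0.000000, Gamma_uvv = 0.000000, Gamma_vuu = 0.000000, Gamma_vuv = 0.000000, Gamma_vvv = 0.000000
  tau = 1.000000: gamma = (-1.125000, -0.250000), gamma' = (-1.250000, -0.500000); Gamma_uuu = 0.000000, Gamma_uuv = 0.000000, Gamma_uvv = 0.000000, Gamma_vuu = 0.000000, Gamma_vuv = 0.000000, Gamma_vvv = 0.000000
step 0: V^u = -2.0000, V^v = -0.2500
step 1: k1 = (0.000000, 0.000000), k2 = (0.000000, 0.000000), k3 = (0.000000, 0.000000), k4 = (0.000000, 0.000000); V <- V + (h/6)(k1 + 2k2 + 2k3 + k4): V^u = -2.0000, V^v = -0.2500
step 2: k1 = (0.000000, 0.000000), k2 = (0.000000, 0.000000), k3 = (0.000000, 0.000000), k4 = (0.000000, 0.000000); V <- V + (h/6)(k1 + 2k2 + 2k3 + k4): V^u = -2.0000, V^v = -0.2500
step 3: k1 = (0.000000, 0.000000), k2 = (0.000000, 0.000000), k3 = (0.000000, 0.000000), k4 = (0.000000, 0.000000); V <- V + (h/6)(k1 + 2k2 + 2k3 + k4): V^u = -2.0000, V^v = -0.2500
step 4: k1 = (0.000000, 0.000000), k2 = (0.000000, 0.000000), k3 = (0.000000, 0.000000), k4 = (0.000000, 0.000000); V <- V + (h/6)(k1 + 2k2 + 2k3 + k4): V^u = -2.0000, V^v = -0.2500

Answer: V^u = -2.0000, V^v = -0.2500
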